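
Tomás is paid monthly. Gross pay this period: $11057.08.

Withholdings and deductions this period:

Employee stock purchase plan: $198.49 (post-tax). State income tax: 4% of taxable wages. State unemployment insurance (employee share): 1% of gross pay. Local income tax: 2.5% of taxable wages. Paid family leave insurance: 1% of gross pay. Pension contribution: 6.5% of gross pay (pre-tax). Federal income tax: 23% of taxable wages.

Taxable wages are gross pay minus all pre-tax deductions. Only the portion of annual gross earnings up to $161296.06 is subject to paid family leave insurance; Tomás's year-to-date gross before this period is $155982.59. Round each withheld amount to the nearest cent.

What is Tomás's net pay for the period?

Pension contribution: $11057.08 × 0.065 = $718.71
Taxable wages = $11057.08 − $718.71 = $10338.37
State income tax: $10338.37 × 0.04 = $413.53
Local income tax: $10338.37 × 0.025 = $258.46
Federal income tax: $10338.37 × 0.23 = $2377.83
State unemployment insurance (employee share): $11057.08 × 0.01 = $110.57
Paid family leave insurance: only $161296.06 − $155982.59 = $5313.47 of this check is subject → $5313.47 × 0.01 = $53.13
Employee stock purchase plan: $198.49
Total deductions = $718.71 + $413.53 + $258.46 + $2377.83 + $110.57 + $53.13 + $198.49 = $4130.72
Net pay = $11057.08 − $4130.72 = $6926.36

$6926.36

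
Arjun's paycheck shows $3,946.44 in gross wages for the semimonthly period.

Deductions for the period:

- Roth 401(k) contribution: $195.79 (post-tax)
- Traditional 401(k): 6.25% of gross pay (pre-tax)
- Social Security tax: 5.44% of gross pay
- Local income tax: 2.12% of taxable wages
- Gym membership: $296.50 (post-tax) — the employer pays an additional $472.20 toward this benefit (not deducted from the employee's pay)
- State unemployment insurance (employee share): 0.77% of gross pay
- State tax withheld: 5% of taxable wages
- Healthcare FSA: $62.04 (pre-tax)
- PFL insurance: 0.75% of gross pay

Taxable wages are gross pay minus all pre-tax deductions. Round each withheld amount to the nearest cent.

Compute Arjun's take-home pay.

$2,611.77

Traditional 401(k): $3,946.44 × 0.0625 = $246.65
Healthcare FSA: $62.04
Pre-tax total = $246.65 + $62.04 = $308.69
Taxable wages = $3,946.44 − $308.69 = $3,637.75
Local income tax: $3,637.75 × 0.0212 = $77.12
State tax withheld: $3,637.75 × 0.05 = $181.89
PFL insurance: $3,946.44 × 0.0075 = $29.60
Social Security tax: $3,946.44 × 0.0544 = $214.69
State unemployment insurance (employee share): $3,946.44 × 0.0077 = $30.39
Roth 401(k) contribution: $195.79
Gym membership: $296.50
(Employer's $472.20 toward gym membership is not withheld from the employee.)
Total deductions = $246.65 + $62.04 + $77.12 + $181.89 + $29.60 + $214.69 + $30.39 + $195.79 + $296.50 = $1,334.67
Net pay = $3,946.44 − $1,334.67 = $2,611.77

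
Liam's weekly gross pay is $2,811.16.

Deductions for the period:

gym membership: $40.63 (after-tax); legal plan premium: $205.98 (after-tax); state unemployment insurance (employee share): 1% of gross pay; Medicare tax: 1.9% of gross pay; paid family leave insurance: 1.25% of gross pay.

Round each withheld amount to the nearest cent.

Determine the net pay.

Paid family leave insurance: $2,811.16 × 0.0125 = $35.14
State unemployment insurance (employee share): $2,811.16 × 0.01 = $28.11
Medicare tax: $2,811.16 × 0.019 = $53.41
Gym membership: $40.63
Legal plan premium: $205.98
Total deductions = $35.14 + $28.11 + $53.41 + $40.63 + $205.98 = $363.27
Net pay = $2,811.16 − $363.27 = $2,447.89

$2,447.89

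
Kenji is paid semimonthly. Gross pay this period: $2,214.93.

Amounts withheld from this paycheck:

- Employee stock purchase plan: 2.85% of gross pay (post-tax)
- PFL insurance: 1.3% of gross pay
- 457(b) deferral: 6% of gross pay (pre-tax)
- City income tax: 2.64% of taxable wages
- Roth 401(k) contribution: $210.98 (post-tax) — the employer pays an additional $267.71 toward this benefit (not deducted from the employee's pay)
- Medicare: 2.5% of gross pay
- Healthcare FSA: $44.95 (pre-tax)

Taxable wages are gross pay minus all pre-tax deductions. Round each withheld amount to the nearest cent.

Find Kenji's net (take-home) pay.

$1,625.03

457(b) deferral: $2,214.93 × 0.06 = $132.90
Healthcare FSA: $44.95
Pre-tax total = $132.90 + $44.95 = $177.85
Taxable wages = $2,214.93 − $177.85 = $2,037.08
City income tax: $2,037.08 × 0.0264 = $53.78
Medicare: $2,214.93 × 0.025 = $55.37
PFL insurance: $2,214.93 × 0.013 = $28.79
Roth 401(k) contribution: $210.98
Employee stock purchase plan: $2,214.93 × 0.0285 = $63.13
(Employer's $267.71 toward Roth 401(k) contribution is not withheld from the employee.)
Total deductions = $132.90 + $44.95 + $53.78 + $55.37 + $28.79 + $210.98 + $63.13 = $589.90
Net pay = $2,214.93 − $589.90 = $1,625.03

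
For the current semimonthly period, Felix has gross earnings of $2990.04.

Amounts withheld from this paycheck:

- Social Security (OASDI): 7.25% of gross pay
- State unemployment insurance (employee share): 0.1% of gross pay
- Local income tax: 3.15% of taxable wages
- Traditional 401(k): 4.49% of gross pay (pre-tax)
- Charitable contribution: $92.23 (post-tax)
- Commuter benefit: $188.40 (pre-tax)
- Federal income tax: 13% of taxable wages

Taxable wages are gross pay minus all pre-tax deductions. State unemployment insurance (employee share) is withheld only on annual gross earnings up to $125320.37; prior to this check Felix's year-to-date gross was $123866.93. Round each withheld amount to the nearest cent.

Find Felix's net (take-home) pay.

$1926.15

Traditional 401(k): $2990.04 × 0.0449 = $134.25
Commuter benefit: $188.40
Pre-tax total = $134.25 + $188.40 = $322.65
Taxable wages = $2990.04 − $322.65 = $2667.39
Local income tax: $2667.39 × 0.0315 = $84.02
Federal income tax: $2667.39 × 0.13 = $346.76
Social Security (OASDI): $2990.04 × 0.0725 = $216.78
State unemployment insurance (employee share): only $125320.37 − $123866.93 = $1453.44 of this check is subject → $1453.44 × 0.001 = $1.45
Charitable contribution: $92.23
Total deductions = $134.25 + $188.40 + $84.02 + $346.76 + $216.78 + $1.45 + $92.23 = $1063.89
Net pay = $2990.04 − $1063.89 = $1926.15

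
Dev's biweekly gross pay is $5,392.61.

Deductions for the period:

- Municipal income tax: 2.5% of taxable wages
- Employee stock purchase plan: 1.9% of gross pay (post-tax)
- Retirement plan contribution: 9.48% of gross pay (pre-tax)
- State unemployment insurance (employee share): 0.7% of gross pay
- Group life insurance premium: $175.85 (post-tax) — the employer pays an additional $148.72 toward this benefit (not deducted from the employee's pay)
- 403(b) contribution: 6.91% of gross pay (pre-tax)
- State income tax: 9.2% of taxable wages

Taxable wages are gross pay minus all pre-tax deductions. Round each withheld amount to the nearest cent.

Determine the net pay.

Retirement plan contribution: $5,392.61 × 0.0948 = $511.22
403(b) contribution: $5,392.61 × 0.0691 = $372.63
Pre-tax total = $511.22 + $372.63 = $883.85
Taxable wages = $5,392.61 − $883.85 = $4,508.76
Municipal income tax: $4,508.76 × 0.025 = $112.72
State income tax: $4,508.76 × 0.092 = $414.81
State unemployment insurance (employee share): $5,392.61 × 0.007 = $37.75
Employee stock purchase plan: $5,392.61 × 0.019 = $102.46
Group life insurance premium: $175.85
(Employer's $148.72 toward group life insurance premium is not withheld from the employee.)
Total deductions = $511.22 + $372.63 + $112.72 + $414.81 + $37.75 + $102.46 + $175.85 = $1,727.44
Net pay = $5,392.61 − $1,727.44 = $3,665.17

$3,665.17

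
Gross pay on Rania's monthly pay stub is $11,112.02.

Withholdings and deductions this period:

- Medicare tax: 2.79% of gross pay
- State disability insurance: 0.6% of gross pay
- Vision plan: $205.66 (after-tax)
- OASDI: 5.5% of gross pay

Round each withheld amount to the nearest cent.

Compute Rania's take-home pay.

$9,918.50

State disability insurance: $11,112.02 × 0.006 = $66.67
Medicare tax: $11,112.02 × 0.0279 = $310.03
OASDI: $11,112.02 × 0.055 = $611.16
Vision plan: $205.66
Total deductions = $66.67 + $310.03 + $611.16 + $205.66 = $1,193.52
Net pay = $11,112.02 − $1,193.52 = $9,918.50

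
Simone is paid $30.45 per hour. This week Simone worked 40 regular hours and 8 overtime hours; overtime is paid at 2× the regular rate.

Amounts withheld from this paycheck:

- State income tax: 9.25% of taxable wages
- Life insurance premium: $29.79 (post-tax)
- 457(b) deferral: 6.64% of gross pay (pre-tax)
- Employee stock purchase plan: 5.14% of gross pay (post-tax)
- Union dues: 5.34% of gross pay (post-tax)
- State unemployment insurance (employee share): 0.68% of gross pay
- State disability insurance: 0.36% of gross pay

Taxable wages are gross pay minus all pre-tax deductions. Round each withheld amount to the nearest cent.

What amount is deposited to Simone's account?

$1218.47

Regular pay: 40 × $30.45 = $1218.00
Overtime pay: 8 × $30.45 × 2 = $487.20
Gross pay = $1218.00 + $487.20 = $1705.20
457(b) deferral: $1705.20 × 0.0664 = $113.23
Taxable wages = $1705.20 − $113.23 = $1591.97
State income tax: $1591.97 × 0.0925 = $147.26
State disability insurance: $1705.20 × 0.0036 = $6.14
State unemployment insurance (employee share): $1705.20 × 0.0068 = $11.60
Life insurance premium: $29.79
Union dues: $1705.20 × 0.0534 = $91.06
Employee stock purchase plan: $1705.20 × 0.0514 = $87.65
Total deductions = $113.23 + $147.26 + $6.14 + $11.60 + $29.79 + $91.06 + $87.65 = $486.73
Net pay = $1705.20 − $486.73 = $1218.47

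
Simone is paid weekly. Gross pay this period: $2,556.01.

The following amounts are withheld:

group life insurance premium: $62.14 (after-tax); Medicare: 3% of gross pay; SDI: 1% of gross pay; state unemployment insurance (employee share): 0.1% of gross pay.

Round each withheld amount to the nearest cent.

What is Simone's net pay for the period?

$2,389.07

State unemployment insurance (employee share): $2,556.01 × 0.001 = $2.56
SDI: $2,556.01 × 0.01 = $25.56
Medicare: $2,556.01 × 0.03 = $76.68
Group life insurance premium: $62.14
Total deductions = $2.56 + $25.56 + $76.68 + $62.14 = $166.94
Net pay = $2,556.01 − $166.94 = $2,389.07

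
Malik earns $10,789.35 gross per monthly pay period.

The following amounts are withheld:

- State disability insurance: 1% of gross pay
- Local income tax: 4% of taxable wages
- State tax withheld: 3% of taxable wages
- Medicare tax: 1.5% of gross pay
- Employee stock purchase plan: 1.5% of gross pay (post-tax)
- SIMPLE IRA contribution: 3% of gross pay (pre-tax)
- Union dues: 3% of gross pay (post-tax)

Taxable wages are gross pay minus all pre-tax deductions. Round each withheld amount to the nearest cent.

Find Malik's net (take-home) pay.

$8,977.82

SIMPLE IRA contribution: $10,789.35 × 0.03 = $323.68
Taxable wages = $10,789.35 − $323.68 = $10,465.67
State tax withheld: $10,465.67 × 0.03 = $313.97
Local income tax: $10,465.67 × 0.04 = $418.63
State disability insurance: $10,789.35 × 0.01 = $107.89
Medicare tax: $10,789.35 × 0.015 = $161.84
Employee stock purchase plan: $10,789.35 × 0.015 = $161.84
Union dues: $10,789.35 × 0.03 = $323.68
Total deductions = $323.68 + $313.97 + $418.63 + $107.89 + $161.84 + $161.84 + $323.68 = $1,811.53
Net pay = $10,789.35 − $1,811.53 = $8,977.82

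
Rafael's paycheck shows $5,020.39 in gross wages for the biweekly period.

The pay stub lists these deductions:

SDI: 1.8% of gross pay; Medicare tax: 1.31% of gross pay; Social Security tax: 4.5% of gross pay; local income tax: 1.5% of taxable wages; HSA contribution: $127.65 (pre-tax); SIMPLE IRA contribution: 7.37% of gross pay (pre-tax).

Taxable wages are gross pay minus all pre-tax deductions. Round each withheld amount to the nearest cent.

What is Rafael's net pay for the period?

$4,072.84

SIMPLE IRA contribution: $5,020.39 × 0.0737 = $370.00
HSA contribution: $127.65
Pre-tax total = $370.00 + $127.65 = $497.65
Taxable wages = $5,020.39 − $497.65 = $4,522.74
Local income tax: $4,522.74 × 0.015 = $67.84
Medicare tax: $5,020.39 × 0.0131 = $65.77
Social Security tax: $5,020.39 × 0.045 = $225.92
SDI: $5,020.39 × 0.018 = $90.37
Total deductions = $370.00 + $127.65 + $67.84 + $65.77 + $225.92 + $90.37 = $947.55
Net pay = $5,020.39 − $947.55 = $4,072.84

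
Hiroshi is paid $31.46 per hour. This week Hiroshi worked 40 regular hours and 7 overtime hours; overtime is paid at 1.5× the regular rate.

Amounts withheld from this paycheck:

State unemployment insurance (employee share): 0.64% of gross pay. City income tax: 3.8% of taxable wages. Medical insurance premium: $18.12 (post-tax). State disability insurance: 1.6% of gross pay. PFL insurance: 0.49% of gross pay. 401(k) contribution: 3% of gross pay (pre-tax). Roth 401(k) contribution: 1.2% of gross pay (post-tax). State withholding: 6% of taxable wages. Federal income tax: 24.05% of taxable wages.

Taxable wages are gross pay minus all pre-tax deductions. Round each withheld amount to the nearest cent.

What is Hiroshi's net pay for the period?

$938.87

Regular pay: 40 × $31.46 = $1,258.40
Overtime pay: 7 × $31.46 × 1.5 = $330.33
Gross pay = $1,258.40 + $330.33 = $1,588.73
401(k) contribution: $1,588.73 × 0.03 = $47.66
Taxable wages = $1,588.73 − $47.66 = $1,541.07
City income tax: $1,541.07 × 0.038 = $58.56
State withholding: $1,541.07 × 0.06 = $92.46
Federal income tax: $1,541.07 × 0.2405 = $370.63
State unemployment insurance (employee share): $1,588.73 × 0.0064 = $10.17
PFL insurance: $1,588.73 × 0.0049 = $7.78
State disability insurance: $1,588.73 × 0.016 = $25.42
Roth 401(k) contribution: $1,588.73 × 0.012 = $19.06
Medical insurance premium: $18.12
Total deductions = $47.66 + $58.56 + $92.46 + $370.63 + $10.17 + $7.78 + $25.42 + $19.06 + $18.12 = $649.86
Net pay = $1,588.73 − $649.86 = $938.87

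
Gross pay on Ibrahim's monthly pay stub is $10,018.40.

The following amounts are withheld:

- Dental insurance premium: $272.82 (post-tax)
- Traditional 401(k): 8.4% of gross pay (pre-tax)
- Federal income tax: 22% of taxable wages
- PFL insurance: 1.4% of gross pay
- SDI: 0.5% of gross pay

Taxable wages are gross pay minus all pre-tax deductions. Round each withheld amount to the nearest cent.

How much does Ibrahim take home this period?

$6,694.77

Traditional 401(k): $10,018.40 × 0.084 = $841.55
Taxable wages = $10,018.40 − $841.55 = $9,176.85
Federal income tax: $9,176.85 × 0.22 = $2,018.91
PFL insurance: $10,018.40 × 0.014 = $140.26
SDI: $10,018.40 × 0.005 = $50.09
Dental insurance premium: $272.82
Total deductions = $841.55 + $2,018.91 + $140.26 + $50.09 + $272.82 = $3,323.63
Net pay = $10,018.40 − $3,323.63 = $6,694.77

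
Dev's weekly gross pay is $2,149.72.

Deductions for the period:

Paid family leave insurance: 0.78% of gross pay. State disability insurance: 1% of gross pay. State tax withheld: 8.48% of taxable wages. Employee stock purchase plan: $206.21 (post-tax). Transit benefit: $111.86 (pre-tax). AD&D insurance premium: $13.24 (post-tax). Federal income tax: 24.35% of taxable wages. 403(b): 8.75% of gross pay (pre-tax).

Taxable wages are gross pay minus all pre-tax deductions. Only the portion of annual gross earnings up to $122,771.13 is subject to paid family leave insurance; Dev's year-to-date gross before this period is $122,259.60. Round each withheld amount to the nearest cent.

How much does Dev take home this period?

403(b): $2,149.72 × 0.0875 = $188.10
Transit benefit: $111.86
Pre-tax total = $188.10 + $111.86 = $299.96
Taxable wages = $2,149.72 − $299.96 = $1,849.76
Federal income tax: $1,849.76 × 0.2435 = $450.42
State tax withheld: $1,849.76 × 0.0848 = $156.86
Paid family leave insurance: only $122,771.13 − $122,259.60 = $511.53 of this check is subject → $511.53 × 0.0078 = $3.99
State disability insurance: $2,149.72 × 0.01 = $21.50
Employee stock purchase plan: $206.21
AD&D insurance premium: $13.24
Total deductions = $188.10 + $111.86 + $450.42 + $156.86 + $3.99 + $21.50 + $206.21 + $13.24 = $1,152.18
Net pay = $2,149.72 − $1,152.18 = $997.54

$997.54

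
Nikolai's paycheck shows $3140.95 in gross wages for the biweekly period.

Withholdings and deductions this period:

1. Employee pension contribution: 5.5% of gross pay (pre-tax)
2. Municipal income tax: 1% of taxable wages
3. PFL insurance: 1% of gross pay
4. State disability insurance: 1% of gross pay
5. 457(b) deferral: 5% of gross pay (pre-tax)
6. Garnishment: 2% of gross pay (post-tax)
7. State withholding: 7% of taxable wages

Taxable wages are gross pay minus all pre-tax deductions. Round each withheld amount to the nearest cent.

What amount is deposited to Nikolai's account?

$2460.62

Employee pension contribution: $3140.95 × 0.055 = $172.75
457(b) deferral: $3140.95 × 0.05 = $157.05
Pre-tax total = $172.75 + $157.05 = $329.80
Taxable wages = $3140.95 − $329.80 = $2811.15
Municipal income tax: $2811.15 × 0.01 = $28.11
State withholding: $2811.15 × 0.07 = $196.78
PFL insurance: $3140.95 × 0.01 = $31.41
State disability insurance: $3140.95 × 0.01 = $31.41
Garnishment: $3140.95 × 0.02 = $62.82
Total deductions = $172.75 + $157.05 + $28.11 + $196.78 + $31.41 + $31.41 + $62.82 = $680.33
Net pay = $3140.95 − $680.33 = $2460.62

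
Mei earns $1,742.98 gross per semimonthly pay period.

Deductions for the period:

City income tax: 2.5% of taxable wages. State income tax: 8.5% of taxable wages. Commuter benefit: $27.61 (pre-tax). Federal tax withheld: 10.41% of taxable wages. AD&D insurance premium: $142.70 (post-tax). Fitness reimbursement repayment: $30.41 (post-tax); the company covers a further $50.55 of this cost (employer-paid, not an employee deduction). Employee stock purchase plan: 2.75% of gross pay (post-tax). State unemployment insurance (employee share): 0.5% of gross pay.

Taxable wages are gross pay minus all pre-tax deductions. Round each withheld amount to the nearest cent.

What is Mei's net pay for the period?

Commuter benefit: $27.61
Taxable wages = $1,742.98 − $27.61 = $1,715.37
State income tax: $1,715.37 × 0.085 = $145.81
Federal tax withheld: $1,715.37 × 0.1041 = $178.57
City income tax: $1,715.37 × 0.025 = $42.88
State unemployment insurance (employee share): $1,742.98 × 0.005 = $8.71
Fitness reimbursement repayment: $30.41
Employee stock purchase plan: $1,742.98 × 0.0275 = $47.93
AD&D insurance premium: $142.70
(Employer's $50.55 toward fitness reimbursement repayment is not withheld from the employee.)
Total deductions = $27.61 + $145.81 + $178.57 + $42.88 + $8.71 + $30.41 + $47.93 + $142.70 = $624.62
Net pay = $1,742.98 − $624.62 = $1,118.36

$1,118.36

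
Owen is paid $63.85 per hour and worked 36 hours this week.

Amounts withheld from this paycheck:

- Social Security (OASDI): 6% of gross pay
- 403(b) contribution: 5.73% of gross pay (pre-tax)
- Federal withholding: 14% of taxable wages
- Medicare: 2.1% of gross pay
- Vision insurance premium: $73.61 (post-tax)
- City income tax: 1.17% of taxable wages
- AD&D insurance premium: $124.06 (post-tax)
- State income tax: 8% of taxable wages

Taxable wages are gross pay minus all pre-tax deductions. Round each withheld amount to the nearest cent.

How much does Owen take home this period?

$1280.97

Gross pay: 36 × $63.85 = $2298.60
403(b) contribution: $2298.60 × 0.0573 = $131.71
Taxable wages = $2298.60 − $131.71 = $2166.89
State income tax: $2166.89 × 0.08 = $173.35
Federal withholding: $2166.89 × 0.14 = $303.36
City income tax: $2166.89 × 0.0117 = $25.35
Social Security (OASDI): $2298.60 × 0.06 = $137.92
Medicare: $2298.60 × 0.021 = $48.27
AD&D insurance premium: $124.06
Vision insurance premium: $73.61
Total deductions = $131.71 + $173.35 + $303.36 + $25.35 + $137.92 + $48.27 + $124.06 + $73.61 = $1017.63
Net pay = $2298.60 − $1017.63 = $1280.97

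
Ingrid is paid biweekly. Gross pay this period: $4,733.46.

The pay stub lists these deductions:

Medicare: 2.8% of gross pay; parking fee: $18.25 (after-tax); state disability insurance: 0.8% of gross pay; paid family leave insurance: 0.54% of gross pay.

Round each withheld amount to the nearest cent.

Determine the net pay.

$4,519.24

Medicare: $4,733.46 × 0.028 = $132.54
State disability insurance: $4,733.46 × 0.008 = $37.87
Paid family leave insurance: $4,733.46 × 0.0054 = $25.56
Parking fee: $18.25
Total deductions = $132.54 + $37.87 + $25.56 + $18.25 = $214.22
Net pay = $4,733.46 − $214.22 = $4,519.24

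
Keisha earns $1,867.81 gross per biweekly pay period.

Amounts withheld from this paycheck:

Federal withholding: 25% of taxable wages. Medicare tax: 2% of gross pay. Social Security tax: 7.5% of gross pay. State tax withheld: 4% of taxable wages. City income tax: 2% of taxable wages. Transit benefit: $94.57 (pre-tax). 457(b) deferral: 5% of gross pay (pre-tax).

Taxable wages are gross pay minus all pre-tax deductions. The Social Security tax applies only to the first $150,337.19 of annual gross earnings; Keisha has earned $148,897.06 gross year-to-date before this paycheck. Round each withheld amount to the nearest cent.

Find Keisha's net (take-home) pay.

Transit benefit: $94.57
457(b) deferral: $1,867.81 × 0.05 = $93.39
Pre-tax total = $94.57 + $93.39 = $187.96
Taxable wages = $1,867.81 − $187.96 = $1,679.85
Federal withholding: $1,679.85 × 0.25 = $419.96
City income tax: $1,679.85 × 0.02 = $33.60
State tax withheld: $1,679.85 × 0.04 = $67.19
Medicare tax: $1,867.81 × 0.02 = $37.36
Social Security tax: only $150,337.19 − $148,897.06 = $1,440.13 of this check is subject → $1,440.13 × 0.075 = $108.01
Total deductions = $94.57 + $93.39 + $419.96 + $33.60 + $67.19 + $37.36 + $108.01 = $854.08
Net pay = $1,867.81 − $854.08 = $1,013.73

$1,013.73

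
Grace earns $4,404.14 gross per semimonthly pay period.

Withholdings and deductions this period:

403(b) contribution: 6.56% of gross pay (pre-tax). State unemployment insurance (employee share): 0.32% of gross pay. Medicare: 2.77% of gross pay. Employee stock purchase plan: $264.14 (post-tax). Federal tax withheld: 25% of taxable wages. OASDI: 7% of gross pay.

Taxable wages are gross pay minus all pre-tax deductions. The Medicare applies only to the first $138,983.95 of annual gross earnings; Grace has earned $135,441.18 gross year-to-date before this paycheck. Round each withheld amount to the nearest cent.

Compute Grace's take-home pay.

$2,401.77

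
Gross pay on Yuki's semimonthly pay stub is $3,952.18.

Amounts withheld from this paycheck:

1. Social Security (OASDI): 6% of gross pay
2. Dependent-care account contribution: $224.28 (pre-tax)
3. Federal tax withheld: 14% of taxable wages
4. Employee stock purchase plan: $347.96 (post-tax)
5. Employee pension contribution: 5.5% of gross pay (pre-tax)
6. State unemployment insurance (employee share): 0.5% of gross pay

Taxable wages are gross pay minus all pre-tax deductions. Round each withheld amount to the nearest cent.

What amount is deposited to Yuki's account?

$2,414.21

Dependent-care account contribution: $224.28
Employee pension contribution: $3,952.18 × 0.055 = $217.37
Pre-tax total = $224.28 + $217.37 = $441.65
Taxable wages = $3,952.18 − $441.65 = $3,510.53
Federal tax withheld: $3,510.53 × 0.14 = $491.47
State unemployment insurance (employee share): $3,952.18 × 0.005 = $19.76
Social Security (OASDI): $3,952.18 × 0.06 = $237.13
Employee stock purchase plan: $347.96
Total deductions = $224.28 + $217.37 + $491.47 + $19.76 + $237.13 + $347.96 = $1,537.97
Net pay = $3,952.18 − $1,537.97 = $2,414.21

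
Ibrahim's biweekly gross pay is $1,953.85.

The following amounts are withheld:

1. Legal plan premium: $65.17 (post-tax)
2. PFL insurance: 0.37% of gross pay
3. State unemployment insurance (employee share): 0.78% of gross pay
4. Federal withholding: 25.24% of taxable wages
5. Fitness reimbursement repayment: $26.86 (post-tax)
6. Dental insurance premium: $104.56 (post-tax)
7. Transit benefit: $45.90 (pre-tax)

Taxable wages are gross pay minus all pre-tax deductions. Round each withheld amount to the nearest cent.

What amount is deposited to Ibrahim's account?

Transit benefit: $45.90
Taxable wages = $1,953.85 − $45.90 = $1,907.95
Federal withholding: $1,907.95 × 0.2524 = $481.57
PFL insurance: $1,953.85 × 0.0037 = $7.23
State unemployment insurance (employee share): $1,953.85 × 0.0078 = $15.24
Dental insurance premium: $104.56
Fitness reimbursement repayment: $26.86
Legal plan premium: $65.17
Total deductions = $45.90 + $481.57 + $7.23 + $15.24 + $104.56 + $26.86 + $65.17 = $746.53
Net pay = $1,953.85 − $746.53 = $1,207.32

$1,207.32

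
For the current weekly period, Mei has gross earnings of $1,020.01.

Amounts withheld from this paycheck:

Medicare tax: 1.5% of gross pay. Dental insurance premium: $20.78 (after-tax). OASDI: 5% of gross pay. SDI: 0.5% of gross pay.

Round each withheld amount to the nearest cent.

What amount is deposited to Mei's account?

$927.83

Medicare tax: $1,020.01 × 0.015 = $15.30
SDI: $1,020.01 × 0.005 = $5.10
OASDI: $1,020.01 × 0.05 = $51.00
Dental insurance premium: $20.78
Total deductions = $15.30 + $5.10 + $51.00 + $20.78 = $92.18
Net pay = $1,020.01 − $92.18 = $927.83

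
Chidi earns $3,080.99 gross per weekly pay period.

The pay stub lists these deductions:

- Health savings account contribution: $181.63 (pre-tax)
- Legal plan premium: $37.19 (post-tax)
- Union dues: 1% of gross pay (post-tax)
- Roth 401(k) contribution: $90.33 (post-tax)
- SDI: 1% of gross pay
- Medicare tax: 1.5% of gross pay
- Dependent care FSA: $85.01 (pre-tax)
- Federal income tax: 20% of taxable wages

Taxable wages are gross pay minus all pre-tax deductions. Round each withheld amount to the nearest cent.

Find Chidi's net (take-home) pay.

$2,016.13

Dependent care FSA: $85.01
Health savings account contribution: $181.63
Pre-tax total = $85.01 + $181.63 = $266.64
Taxable wages = $3,080.99 − $266.64 = $2,814.35
Federal income tax: $2,814.35 × 0.2 = $562.87
Medicare tax: $3,080.99 × 0.015 = $46.21
SDI: $3,080.99 × 0.01 = $30.81
Legal plan premium: $37.19
Roth 401(k) contribution: $90.33
Union dues: $3,080.99 × 0.01 = $30.81
Total deductions = $85.01 + $181.63 + $562.87 + $46.21 + $30.81 + $37.19 + $90.33 + $30.81 = $1,064.86
Net pay = $3,080.99 − $1,064.86 = $2,016.13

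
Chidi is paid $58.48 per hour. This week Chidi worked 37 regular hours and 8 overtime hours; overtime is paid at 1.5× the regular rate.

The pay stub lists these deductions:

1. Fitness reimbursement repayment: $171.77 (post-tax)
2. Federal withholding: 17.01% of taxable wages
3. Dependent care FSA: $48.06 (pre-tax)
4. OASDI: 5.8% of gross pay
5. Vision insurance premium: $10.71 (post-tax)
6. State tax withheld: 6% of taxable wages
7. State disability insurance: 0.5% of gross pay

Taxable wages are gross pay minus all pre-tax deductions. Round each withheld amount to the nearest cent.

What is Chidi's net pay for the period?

$1,806.15

Regular pay: 37 × $58.48 = $2,163.76
Overtime pay: 8 × $58.48 × 1.5 = $701.76
Gross pay = $2,163.76 + $701.76 = $2,865.52
Dependent care FSA: $48.06
Taxable wages = $2,865.52 − $48.06 = $2,817.46
State tax withheld: $2,817.46 × 0.06 = $169.05
Federal withholding: $2,817.46 × 0.1701 = $479.25
OASDI: $2,865.52 × 0.058 = $166.20
State disability insurance: $2,865.52 × 0.005 = $14.33
Fitness reimbursement repayment: $171.77
Vision insurance premium: $10.71
Total deductions = $48.06 + $169.05 + $479.25 + $166.20 + $14.33 + $171.77 + $10.71 = $1,059.37
Net pay = $2,865.52 − $1,059.37 = $1,806.15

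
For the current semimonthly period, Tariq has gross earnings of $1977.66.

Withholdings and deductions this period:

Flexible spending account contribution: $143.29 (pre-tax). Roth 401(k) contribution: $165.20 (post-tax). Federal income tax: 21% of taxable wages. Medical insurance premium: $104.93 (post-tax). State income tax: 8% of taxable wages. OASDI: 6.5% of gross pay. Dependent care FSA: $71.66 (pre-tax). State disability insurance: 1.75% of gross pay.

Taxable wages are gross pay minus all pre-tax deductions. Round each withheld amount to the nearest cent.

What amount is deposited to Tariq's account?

$818.23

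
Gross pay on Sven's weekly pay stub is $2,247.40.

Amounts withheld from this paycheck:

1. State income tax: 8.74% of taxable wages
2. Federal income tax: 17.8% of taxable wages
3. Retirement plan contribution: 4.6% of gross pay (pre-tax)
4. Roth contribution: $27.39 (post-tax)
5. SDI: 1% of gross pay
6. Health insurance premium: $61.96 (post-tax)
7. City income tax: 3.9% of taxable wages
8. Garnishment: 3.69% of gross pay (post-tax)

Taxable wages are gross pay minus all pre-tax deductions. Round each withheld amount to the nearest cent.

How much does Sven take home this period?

Retirement plan contribution: $2,247.40 × 0.046 = $103.38
Taxable wages = $2,247.40 − $103.38 = $2,144.02
Federal income tax: $2,144.02 × 0.178 = $381.64
State income tax: $2,144.02 × 0.0874 = $187.39
City income tax: $2,144.02 × 0.039 = $83.62
SDI: $2,247.40 × 0.01 = $22.47
Roth contribution: $27.39
Health insurance premium: $61.96
Garnishment: $2,247.40 × 0.0369 = $82.93
Total deductions = $103.38 + $381.64 + $187.39 + $83.62 + $22.47 + $27.39 + $61.96 + $82.93 = $950.78
Net pay = $2,247.40 − $950.78 = $1,296.62

$1,296.62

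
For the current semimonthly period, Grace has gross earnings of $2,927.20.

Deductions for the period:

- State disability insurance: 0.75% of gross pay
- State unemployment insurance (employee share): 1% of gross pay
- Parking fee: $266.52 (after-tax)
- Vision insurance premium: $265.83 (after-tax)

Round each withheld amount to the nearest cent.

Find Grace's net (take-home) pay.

$2,343.63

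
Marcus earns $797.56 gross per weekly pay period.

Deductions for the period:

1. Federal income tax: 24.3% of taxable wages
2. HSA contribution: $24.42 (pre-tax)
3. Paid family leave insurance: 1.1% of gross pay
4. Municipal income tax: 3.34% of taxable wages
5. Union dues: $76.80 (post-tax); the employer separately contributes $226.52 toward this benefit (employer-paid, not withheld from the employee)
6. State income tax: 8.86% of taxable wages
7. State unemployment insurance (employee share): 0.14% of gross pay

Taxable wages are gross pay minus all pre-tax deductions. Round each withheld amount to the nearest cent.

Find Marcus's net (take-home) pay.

HSA contribution: $24.42
Taxable wages = $797.56 − $24.42 = $773.14
State income tax: $773.14 × 0.0886 = $68.50
Federal income tax: $773.14 × 0.243 = $187.87
Municipal income tax: $773.14 × 0.0334 = $25.82
Paid family leave insurance: $797.56 × 0.011 = $8.77
State unemployment insurance (employee share): $797.56 × 0.0014 = $1.12
Union dues: $76.80
(Employer's $226.52 toward union dues is not withheld from the employee.)
Total deductions = $24.42 + $68.50 + $187.87 + $25.82 + $8.77 + $1.12 + $76.80 = $393.30
Net pay = $797.56 − $393.30 = $404.26

$404.26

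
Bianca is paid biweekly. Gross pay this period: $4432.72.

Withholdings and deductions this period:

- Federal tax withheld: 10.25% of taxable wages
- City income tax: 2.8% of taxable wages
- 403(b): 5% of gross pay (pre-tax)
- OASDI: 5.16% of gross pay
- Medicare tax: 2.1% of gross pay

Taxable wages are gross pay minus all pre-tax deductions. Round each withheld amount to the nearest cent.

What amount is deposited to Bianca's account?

403(b): $4432.72 × 0.05 = $221.64
Taxable wages = $4432.72 − $221.64 = $4211.08
Federal tax withheld: $4211.08 × 0.1025 = $431.64
City income tax: $4211.08 × 0.028 = $117.91
Medicare tax: $4432.72 × 0.021 = $93.09
OASDI: $4432.72 × 0.0516 = $228.73
Total deductions = $221.64 + $431.64 + $117.91 + $93.09 + $228.73 = $1093.01
Net pay = $4432.72 − $1093.01 = $3339.71

$3339.71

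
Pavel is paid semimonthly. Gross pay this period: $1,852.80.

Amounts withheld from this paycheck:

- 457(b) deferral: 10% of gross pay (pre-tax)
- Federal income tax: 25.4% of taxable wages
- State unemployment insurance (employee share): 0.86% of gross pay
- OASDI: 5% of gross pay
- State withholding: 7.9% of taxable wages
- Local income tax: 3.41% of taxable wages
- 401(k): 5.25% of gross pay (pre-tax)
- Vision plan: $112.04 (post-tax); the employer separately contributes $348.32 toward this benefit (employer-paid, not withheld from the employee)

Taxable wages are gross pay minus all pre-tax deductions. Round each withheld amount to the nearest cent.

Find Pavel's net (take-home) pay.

$773.20

401(k): $1,852.80 × 0.0525 = $97.27
457(b) deferral: $1,852.80 × 0.1 = $185.28
Pre-tax total = $97.27 + $185.28 = $282.55
Taxable wages = $1,852.80 − $282.55 = $1,570.25
Federal income tax: $1,570.25 × 0.254 = $398.84
State withholding: $1,570.25 × 0.079 = $124.05
Local income tax: $1,570.25 × 0.0341 = $53.55
State unemployment insurance (employee share): $1,852.80 × 0.0086 = $15.93
OASDI: $1,852.80 × 0.05 = $92.64
Vision plan: $112.04
(Employer's $348.32 toward vision plan is not withheld from the employee.)
Total deductions = $97.27 + $185.28 + $398.84 + $124.05 + $53.55 + $15.93 + $92.64 + $112.04 = $1,079.60
Net pay = $1,852.80 − $1,079.60 = $773.20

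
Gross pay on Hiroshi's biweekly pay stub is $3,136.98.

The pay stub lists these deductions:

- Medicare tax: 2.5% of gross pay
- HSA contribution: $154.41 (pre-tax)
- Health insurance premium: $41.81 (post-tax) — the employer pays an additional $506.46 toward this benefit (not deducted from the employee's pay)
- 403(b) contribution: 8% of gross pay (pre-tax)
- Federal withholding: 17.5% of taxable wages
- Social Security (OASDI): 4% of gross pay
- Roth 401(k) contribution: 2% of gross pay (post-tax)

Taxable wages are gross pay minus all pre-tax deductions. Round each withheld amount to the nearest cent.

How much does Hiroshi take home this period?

403(b) contribution: $3,136.98 × 0.08 = $250.96
HSA contribution: $154.41
Pre-tax total = $250.96 + $154.41 = $405.37
Taxable wages = $3,136.98 − $405.37 = $2,731.61
Federal withholding: $2,731.61 × 0.175 = $478.03
Social Security (OASDI): $3,136.98 × 0.04 = $125.48
Medicare tax: $3,136.98 × 0.025 = $78.42
Roth 401(k) contribution: $3,136.98 × 0.02 = $62.74
Health insurance premium: $41.81
(Employer's $506.46 toward health insurance premium is not withheld from the employee.)
Total deductions = $250.96 + $154.41 + $478.03 + $125.48 + $78.42 + $62.74 + $41.81 = $1,191.85
Net pay = $3,136.98 − $1,191.85 = $1,945.13

$1,945.13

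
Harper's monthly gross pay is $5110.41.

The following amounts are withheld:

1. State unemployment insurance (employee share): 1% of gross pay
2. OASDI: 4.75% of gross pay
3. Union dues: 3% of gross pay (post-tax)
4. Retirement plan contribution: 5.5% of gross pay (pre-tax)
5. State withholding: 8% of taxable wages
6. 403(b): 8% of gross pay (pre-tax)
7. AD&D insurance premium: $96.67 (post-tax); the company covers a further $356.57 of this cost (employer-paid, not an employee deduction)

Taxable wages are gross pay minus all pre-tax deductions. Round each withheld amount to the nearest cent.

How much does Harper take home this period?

Retirement plan contribution: $5110.41 × 0.055 = $281.07
403(b): $5110.41 × 0.08 = $408.83
Pre-tax total = $281.07 + $408.83 = $689.90
Taxable wages = $5110.41 − $689.90 = $4420.51
State withholding: $4420.51 × 0.08 = $353.64
OASDI: $5110.41 × 0.0475 = $242.74
State unemployment insurance (employee share): $5110.41 × 0.01 = $51.10
AD&D insurance premium: $96.67
Union dues: $5110.41 × 0.03 = $153.31
(Employer's $356.57 toward AD&D insurance premium is not withheld from the employee.)
Total deductions = $281.07 + $408.83 + $353.64 + $242.74 + $51.10 + $96.67 + $153.31 = $1587.36
Net pay = $5110.41 − $1587.36 = $3523.05

$3523.05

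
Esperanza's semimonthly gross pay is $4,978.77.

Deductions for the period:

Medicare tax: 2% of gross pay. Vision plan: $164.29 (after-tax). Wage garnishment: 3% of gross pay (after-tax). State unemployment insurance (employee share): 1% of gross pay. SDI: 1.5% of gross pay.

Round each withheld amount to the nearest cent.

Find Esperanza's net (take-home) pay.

SDI: $4,978.77 × 0.015 = $74.68
State unemployment insurance (employee share): $4,978.77 × 0.01 = $49.79
Medicare tax: $4,978.77 × 0.02 = $99.58
Wage garnishment: $4,978.77 × 0.03 = $149.36
Vision plan: $164.29
Total deductions = $74.68 + $49.79 + $99.58 + $149.36 + $164.29 = $537.70
Net pay = $4,978.77 − $537.70 = $4,441.07

$4,441.07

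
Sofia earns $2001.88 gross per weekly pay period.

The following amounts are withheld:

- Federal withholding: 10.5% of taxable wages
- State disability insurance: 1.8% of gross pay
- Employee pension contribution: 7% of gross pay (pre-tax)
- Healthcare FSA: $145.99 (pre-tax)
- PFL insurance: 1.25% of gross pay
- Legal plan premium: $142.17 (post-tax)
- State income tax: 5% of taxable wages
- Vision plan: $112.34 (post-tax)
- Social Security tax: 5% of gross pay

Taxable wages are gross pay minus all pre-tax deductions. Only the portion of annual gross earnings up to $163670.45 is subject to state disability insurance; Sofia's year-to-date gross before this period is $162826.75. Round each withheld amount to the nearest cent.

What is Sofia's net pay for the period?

Employee pension contribution: $2001.88 × 0.07 = $140.13
Healthcare FSA: $145.99
Pre-tax total = $140.13 + $145.99 = $286.12
Taxable wages = $2001.88 − $286.12 = $1715.76
Federal withholding: $1715.76 × 0.105 = $180.15
State income tax: $1715.76 × 0.05 = $85.79
Social Security tax: $2001.88 × 0.05 = $100.09
State disability insurance: only $163670.45 − $162826.75 = $843.70 of this check is subject → $843.70 × 0.018 = $15.19
PFL insurance: $2001.88 × 0.0125 = $25.02
Legal plan premium: $142.17
Vision plan: $112.34
Total deductions = $140.13 + $145.99 + $180.15 + $85.79 + $100.09 + $15.19 + $25.02 + $142.17 + $112.34 = $946.87
Net pay = $2001.88 − $946.87 = $1055.01

$1055.01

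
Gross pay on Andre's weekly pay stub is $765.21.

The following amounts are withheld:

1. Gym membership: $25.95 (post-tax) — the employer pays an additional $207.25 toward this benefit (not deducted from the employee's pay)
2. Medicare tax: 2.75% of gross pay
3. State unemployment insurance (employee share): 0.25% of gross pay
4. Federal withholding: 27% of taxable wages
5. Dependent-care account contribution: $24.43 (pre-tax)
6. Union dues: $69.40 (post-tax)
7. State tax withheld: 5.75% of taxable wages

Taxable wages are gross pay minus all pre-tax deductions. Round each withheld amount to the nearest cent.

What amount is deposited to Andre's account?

Dependent-care account contribution: $24.43
Taxable wages = $765.21 − $24.43 = $740.78
State tax withheld: $740.78 × 0.0575 = $42.59
Federal withholding: $740.78 × 0.27 = $200.01
Medicare tax: $765.21 × 0.0275 = $21.04
State unemployment insurance (employee share): $765.21 × 0.0025 = $1.91
Union dues: $69.40
Gym membership: $25.95
(Employer's $207.25 toward gym membership is not withheld from the employee.)
Total deductions = $24.43 + $42.59 + $200.01 + $21.04 + $1.91 + $69.40 + $25.95 = $385.33
Net pay = $765.21 − $385.33 = $379.88

$379.88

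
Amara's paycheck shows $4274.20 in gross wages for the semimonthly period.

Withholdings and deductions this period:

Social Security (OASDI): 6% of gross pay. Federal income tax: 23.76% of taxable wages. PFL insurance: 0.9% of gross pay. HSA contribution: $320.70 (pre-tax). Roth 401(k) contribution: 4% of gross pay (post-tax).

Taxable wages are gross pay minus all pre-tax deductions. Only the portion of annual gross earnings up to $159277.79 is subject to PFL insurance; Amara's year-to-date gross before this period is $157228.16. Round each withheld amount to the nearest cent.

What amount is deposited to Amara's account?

HSA contribution: $320.70
Taxable wages = $4274.20 − $320.70 = $3953.50
Federal income tax: $3953.50 × 0.2376 = $939.35
PFL insurance: only $159277.79 − $157228.16 = $2049.63 of this check is subject → $2049.63 × 0.009 = $18.45
Social Security (OASDI): $4274.20 × 0.06 = $256.45
Roth 401(k) contribution: $4274.20 × 0.04 = $170.97
Total deductions = $320.70 + $939.35 + $18.45 + $256.45 + $170.97 = $1705.92
Net pay = $4274.20 − $1705.92 = $2568.28

$2568.28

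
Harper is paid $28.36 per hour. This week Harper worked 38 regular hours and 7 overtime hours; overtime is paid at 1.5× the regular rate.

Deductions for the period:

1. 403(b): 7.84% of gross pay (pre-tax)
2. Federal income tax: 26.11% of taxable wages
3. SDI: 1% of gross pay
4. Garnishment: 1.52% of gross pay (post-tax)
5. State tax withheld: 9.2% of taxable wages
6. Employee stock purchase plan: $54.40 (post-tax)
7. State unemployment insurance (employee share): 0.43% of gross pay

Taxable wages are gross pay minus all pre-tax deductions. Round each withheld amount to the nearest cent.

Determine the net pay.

$725.05

Regular pay: 38 × $28.36 = $1,077.68
Overtime pay: 7 × $28.36 × 1.5 = $297.78
Gross pay = $1,077.68 + $297.78 = $1,375.46
403(b): $1,375.46 × 0.0784 = $107.84
Taxable wages = $1,375.46 − $107.84 = $1,267.62
Federal income tax: $1,267.62 × 0.2611 = $330.98
State tax withheld: $1,267.62 × 0.092 = $116.62
State unemployment insurance (employee share): $1,375.46 × 0.0043 = $5.91
SDI: $1,375.46 × 0.01 = $13.75
Garnishment: $1,375.46 × 0.0152 = $20.91
Employee stock purchase plan: $54.40
Total deductions = $107.84 + $330.98 + $116.62 + $5.91 + $13.75 + $20.91 + $54.40 = $650.41
Net pay = $1,375.46 − $650.41 = $725.05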